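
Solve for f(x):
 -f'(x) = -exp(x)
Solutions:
 f(x) = C1 + exp(x)


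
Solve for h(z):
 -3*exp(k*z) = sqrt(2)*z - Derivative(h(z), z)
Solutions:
 h(z) = C1 + sqrt(2)*z^2/2 + 3*exp(k*z)/k


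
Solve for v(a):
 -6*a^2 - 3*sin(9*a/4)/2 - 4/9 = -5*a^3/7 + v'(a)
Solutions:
 v(a) = C1 + 5*a^4/28 - 2*a^3 - 4*a/9 + 2*cos(9*a/4)/3


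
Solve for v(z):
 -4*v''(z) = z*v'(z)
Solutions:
 v(z) = C1 + C2*erf(sqrt(2)*z/4)


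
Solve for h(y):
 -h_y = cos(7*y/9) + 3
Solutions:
 h(y) = C1 - 3*y - 9*sin(7*y/9)/7


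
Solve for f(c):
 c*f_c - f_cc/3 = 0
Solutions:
 f(c) = C1 + C2*erfi(sqrt(6)*c/2)


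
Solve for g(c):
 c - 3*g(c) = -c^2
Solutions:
 g(c) = c*(c + 1)/3


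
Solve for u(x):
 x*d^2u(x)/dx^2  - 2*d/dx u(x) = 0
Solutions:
 u(x) = C1 + C2*x^3


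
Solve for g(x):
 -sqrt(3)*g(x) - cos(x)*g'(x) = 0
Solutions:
 g(x) = C1*(sin(x) - 1)^(sqrt(3)/2)/(sin(x) + 1)^(sqrt(3)/2)


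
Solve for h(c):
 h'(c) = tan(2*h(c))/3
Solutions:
 h(c) = -asin(C1*exp(2*c/3))/2 + pi/2
 h(c) = asin(C1*exp(2*c/3))/2


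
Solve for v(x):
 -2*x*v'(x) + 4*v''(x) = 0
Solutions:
 v(x) = C1 + C2*erfi(x/2)


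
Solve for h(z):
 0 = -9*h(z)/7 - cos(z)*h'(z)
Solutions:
 h(z) = C1*(sin(z) - 1)^(9/14)/(sin(z) + 1)^(9/14)


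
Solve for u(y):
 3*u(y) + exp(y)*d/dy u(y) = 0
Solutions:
 u(y) = C1*exp(3*exp(-y))


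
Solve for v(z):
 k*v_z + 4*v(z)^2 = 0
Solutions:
 v(z) = k/(C1*k + 4*z)


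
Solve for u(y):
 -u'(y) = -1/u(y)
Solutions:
 u(y) = -sqrt(C1 + 2*y)
 u(y) = sqrt(C1 + 2*y)


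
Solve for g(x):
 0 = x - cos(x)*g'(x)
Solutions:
 g(x) = C1 + Integral(x/cos(x), x)


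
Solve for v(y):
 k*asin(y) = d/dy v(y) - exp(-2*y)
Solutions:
 v(y) = C1 + k*y*asin(y) + k*sqrt(1 - y^2) - exp(-2*y)/2


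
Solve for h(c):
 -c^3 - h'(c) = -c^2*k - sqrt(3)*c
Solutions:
 h(c) = C1 - c^4/4 + c^3*k/3 + sqrt(3)*c^2/2


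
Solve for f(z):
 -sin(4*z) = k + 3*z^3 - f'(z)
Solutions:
 f(z) = C1 + k*z + 3*z^4/4 - cos(4*z)/4


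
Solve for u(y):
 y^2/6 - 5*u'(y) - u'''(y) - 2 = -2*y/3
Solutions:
 u(y) = C1 + C2*sin(sqrt(5)*y) + C3*cos(sqrt(5)*y) + y^3/90 + y^2/15 - 31*y/75


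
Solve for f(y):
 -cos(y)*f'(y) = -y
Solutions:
 f(y) = C1 + Integral(y/cos(y), y)


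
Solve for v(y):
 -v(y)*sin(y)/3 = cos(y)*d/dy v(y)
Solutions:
 v(y) = C1*cos(y)^(1/3)


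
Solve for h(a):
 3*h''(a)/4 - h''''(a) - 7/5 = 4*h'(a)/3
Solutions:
 h(a) = C1 + C2*exp(3^(1/3)*a*(3/(sqrt(247)/8 + 2)^(1/3) + 4*3^(1/3)*(sqrt(247)/8 + 2)^(1/3))/24)*sin(sqrt(3)*a*(-4*(9*sqrt(247)/8 + 18)^(1/3) + 9/(9*sqrt(247)/8 + 18)^(1/3))/24) + C3*exp(3^(1/3)*a*(3/(sqrt(247)/8 + 2)^(1/3) + 4*3^(1/3)*(sqrt(247)/8 + 2)^(1/3))/24)*cos(sqrt(3)*a*(-4*(9*sqrt(247)/8 + 18)^(1/3) + 9/(9*sqrt(247)/8 + 18)^(1/3))/24) + C4*exp(-3^(1/3)*a*(3/(sqrt(247)/8 + 2)^(1/3) + 4*3^(1/3)*(sqrt(247)/8 + 2)^(1/3))/12) - 21*a/20


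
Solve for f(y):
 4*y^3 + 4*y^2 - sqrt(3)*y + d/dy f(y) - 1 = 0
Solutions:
 f(y) = C1 - y^4 - 4*y^3/3 + sqrt(3)*y^2/2 + y


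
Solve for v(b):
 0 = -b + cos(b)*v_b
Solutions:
 v(b) = C1 + Integral(b/cos(b), b)


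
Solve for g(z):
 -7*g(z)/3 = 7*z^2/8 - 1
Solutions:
 g(z) = 3/7 - 3*z^2/8


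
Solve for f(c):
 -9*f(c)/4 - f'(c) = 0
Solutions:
 f(c) = C1*exp(-9*c/4)


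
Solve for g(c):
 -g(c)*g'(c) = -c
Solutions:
 g(c) = -sqrt(C1 + c^2)
 g(c) = sqrt(C1 + c^2)


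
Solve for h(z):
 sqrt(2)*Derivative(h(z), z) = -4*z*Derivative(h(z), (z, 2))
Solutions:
 h(z) = C1 + C2*z^(1 - sqrt(2)/4)


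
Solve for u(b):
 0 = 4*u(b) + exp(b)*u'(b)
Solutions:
 u(b) = C1*exp(4*exp(-b))


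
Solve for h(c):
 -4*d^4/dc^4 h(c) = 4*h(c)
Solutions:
 h(c) = (C1*sin(sqrt(2)*c/2) + C2*cos(sqrt(2)*c/2))*exp(-sqrt(2)*c/2) + (C3*sin(sqrt(2)*c/2) + C4*cos(sqrt(2)*c/2))*exp(sqrt(2)*c/2)


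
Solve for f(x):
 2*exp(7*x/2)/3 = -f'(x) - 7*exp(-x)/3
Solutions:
 f(x) = C1 - 4*exp(7*x/2)/21 + 7*exp(-x)/3


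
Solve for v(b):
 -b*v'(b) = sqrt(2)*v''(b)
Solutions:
 v(b) = C1 + C2*erf(2^(1/4)*b/2)


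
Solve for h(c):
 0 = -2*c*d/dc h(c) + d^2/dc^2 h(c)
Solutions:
 h(c) = C1 + C2*erfi(c)


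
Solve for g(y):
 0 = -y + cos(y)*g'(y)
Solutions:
 g(y) = C1 + Integral(y/cos(y), y)


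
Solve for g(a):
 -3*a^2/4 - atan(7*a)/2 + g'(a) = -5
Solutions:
 g(a) = C1 + a^3/4 + a*atan(7*a)/2 - 5*a - log(49*a^2 + 1)/28


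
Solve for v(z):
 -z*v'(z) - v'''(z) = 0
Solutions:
 v(z) = C1 + Integral(C2*airyai(-z) + C3*airybi(-z), z)


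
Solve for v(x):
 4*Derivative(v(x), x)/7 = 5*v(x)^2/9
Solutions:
 v(x) = -36/(C1 + 35*x)


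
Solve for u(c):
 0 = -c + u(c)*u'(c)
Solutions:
 u(c) = -sqrt(C1 + c^2)
 u(c) = sqrt(C1 + c^2)


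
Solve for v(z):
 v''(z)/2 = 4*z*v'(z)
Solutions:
 v(z) = C1 + C2*erfi(2*z)


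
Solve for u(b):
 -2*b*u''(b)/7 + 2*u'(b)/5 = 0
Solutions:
 u(b) = C1 + C2*b^(12/5)


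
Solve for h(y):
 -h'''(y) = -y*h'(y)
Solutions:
 h(y) = C1 + Integral(C2*airyai(y) + C3*airybi(y), y)


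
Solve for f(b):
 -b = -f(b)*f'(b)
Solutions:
 f(b) = -sqrt(C1 + b^2)
 f(b) = sqrt(C1 + b^2)


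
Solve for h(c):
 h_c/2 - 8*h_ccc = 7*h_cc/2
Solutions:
 h(c) = C1 + C2*exp(c*(-7 + sqrt(113))/32) + C3*exp(-c*(7 + sqrt(113))/32)


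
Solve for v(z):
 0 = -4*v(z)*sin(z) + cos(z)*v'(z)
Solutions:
 v(z) = C1/cos(z)^4


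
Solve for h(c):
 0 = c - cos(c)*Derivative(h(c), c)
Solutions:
 h(c) = C1 + Integral(c/cos(c), c)


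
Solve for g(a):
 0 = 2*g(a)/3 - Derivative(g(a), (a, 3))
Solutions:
 g(a) = C3*exp(2^(1/3)*3^(2/3)*a/3) + (C1*sin(2^(1/3)*3^(1/6)*a/2) + C2*cos(2^(1/3)*3^(1/6)*a/2))*exp(-2^(1/3)*3^(2/3)*a/6)


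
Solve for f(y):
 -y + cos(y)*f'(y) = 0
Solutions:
 f(y) = C1 + Integral(y/cos(y), y)


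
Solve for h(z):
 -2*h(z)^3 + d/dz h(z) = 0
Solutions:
 h(z) = -sqrt(2)*sqrt(-1/(C1 + 2*z))/2
 h(z) = sqrt(2)*sqrt(-1/(C1 + 2*z))/2


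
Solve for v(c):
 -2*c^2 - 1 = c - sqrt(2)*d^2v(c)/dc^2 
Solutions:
 v(c) = C1 + C2*c + sqrt(2)*c^4/12 + sqrt(2)*c^3/12 + sqrt(2)*c^2/4


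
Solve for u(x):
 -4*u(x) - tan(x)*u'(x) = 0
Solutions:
 u(x) = C1/sin(x)^4


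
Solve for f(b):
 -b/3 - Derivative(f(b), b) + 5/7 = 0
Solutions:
 f(b) = C1 - b^2/6 + 5*b/7


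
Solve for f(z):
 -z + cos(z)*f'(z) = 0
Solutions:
 f(z) = C1 + Integral(z/cos(z), z)


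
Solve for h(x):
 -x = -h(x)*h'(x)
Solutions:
 h(x) = -sqrt(C1 + x^2)
 h(x) = sqrt(C1 + x^2)


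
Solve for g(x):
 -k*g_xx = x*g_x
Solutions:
 g(x) = C1 + C2*sqrt(k)*erf(sqrt(2)*x*sqrt(1/k)/2)


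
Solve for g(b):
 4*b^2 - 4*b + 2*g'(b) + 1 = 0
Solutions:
 g(b) = C1 - 2*b^3/3 + b^2 - b/2


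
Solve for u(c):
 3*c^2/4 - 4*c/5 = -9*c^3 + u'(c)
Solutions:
 u(c) = C1 + 9*c^4/4 + c^3/4 - 2*c^2/5


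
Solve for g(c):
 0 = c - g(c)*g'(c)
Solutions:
 g(c) = -sqrt(C1 + c^2)
 g(c) = sqrt(C1 + c^2)


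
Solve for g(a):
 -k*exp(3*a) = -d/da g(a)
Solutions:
 g(a) = C1 + k*exp(3*a)/3


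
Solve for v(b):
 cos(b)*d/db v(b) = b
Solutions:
 v(b) = C1 + Integral(b/cos(b), b)


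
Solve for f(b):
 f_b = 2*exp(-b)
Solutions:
 f(b) = C1 - 2*exp(-b)


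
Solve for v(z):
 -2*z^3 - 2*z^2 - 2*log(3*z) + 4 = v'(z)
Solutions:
 v(z) = C1 - z^4/2 - 2*z^3/3 - 2*z*log(z) - z*log(9) + 6*z


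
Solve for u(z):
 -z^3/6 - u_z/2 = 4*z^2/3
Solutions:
 u(z) = C1 - z^4/12 - 8*z^3/9


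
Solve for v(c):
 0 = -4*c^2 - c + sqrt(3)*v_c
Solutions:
 v(c) = C1 + 4*sqrt(3)*c^3/9 + sqrt(3)*c^2/6


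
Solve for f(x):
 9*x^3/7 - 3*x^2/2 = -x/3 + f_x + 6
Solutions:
 f(x) = C1 + 9*x^4/28 - x^3/2 + x^2/6 - 6*x


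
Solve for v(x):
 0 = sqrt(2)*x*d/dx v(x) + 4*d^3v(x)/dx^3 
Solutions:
 v(x) = C1 + Integral(C2*airyai(-sqrt(2)*x/2) + C3*airybi(-sqrt(2)*x/2), x)


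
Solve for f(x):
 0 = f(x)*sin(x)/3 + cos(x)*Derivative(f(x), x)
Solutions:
 f(x) = C1*cos(x)^(1/3)


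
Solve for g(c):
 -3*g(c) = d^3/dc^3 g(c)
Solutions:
 g(c) = C3*exp(-3^(1/3)*c) + (C1*sin(3^(5/6)*c/2) + C2*cos(3^(5/6)*c/2))*exp(3^(1/3)*c/2)


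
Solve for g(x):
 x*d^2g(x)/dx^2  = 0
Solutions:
 g(x) = C1 + C2*x


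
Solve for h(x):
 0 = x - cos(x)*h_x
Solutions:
 h(x) = C1 + Integral(x/cos(x), x)


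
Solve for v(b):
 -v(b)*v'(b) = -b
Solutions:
 v(b) = -sqrt(C1 + b^2)
 v(b) = sqrt(C1 + b^2)


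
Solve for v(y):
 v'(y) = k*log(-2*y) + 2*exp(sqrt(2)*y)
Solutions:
 v(y) = C1 + k*y*log(-y) + k*y*(-1 + log(2)) + sqrt(2)*exp(sqrt(2)*y)


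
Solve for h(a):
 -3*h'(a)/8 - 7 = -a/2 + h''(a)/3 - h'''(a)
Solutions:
 h(a) = C1 + C2*exp(a*(2 - sqrt(58))/12) + C3*exp(a*(2 + sqrt(58))/12) + 2*a^2/3 - 536*a/27


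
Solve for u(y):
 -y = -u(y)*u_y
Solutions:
 u(y) = -sqrt(C1 + y^2)
 u(y) = sqrt(C1 + y^2)


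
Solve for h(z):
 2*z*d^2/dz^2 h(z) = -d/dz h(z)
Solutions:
 h(z) = C1 + C2*sqrt(z)


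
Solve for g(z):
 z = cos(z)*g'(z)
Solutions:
 g(z) = C1 + Integral(z/cos(z), z)


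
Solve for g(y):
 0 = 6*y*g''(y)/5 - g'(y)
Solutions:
 g(y) = C1 + C2*y^(11/6)


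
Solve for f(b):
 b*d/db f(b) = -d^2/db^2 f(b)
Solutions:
 f(b) = C1 + C2*erf(sqrt(2)*b/2)


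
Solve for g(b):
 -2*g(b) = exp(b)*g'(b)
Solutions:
 g(b) = C1*exp(2*exp(-b))


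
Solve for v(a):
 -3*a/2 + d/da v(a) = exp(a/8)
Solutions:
 v(a) = C1 + 3*a^2/4 + 8*exp(a/8)


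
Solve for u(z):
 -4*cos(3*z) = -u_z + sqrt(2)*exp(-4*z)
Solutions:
 u(z) = C1 + 4*sin(3*z)/3 - sqrt(2)*exp(-4*z)/4


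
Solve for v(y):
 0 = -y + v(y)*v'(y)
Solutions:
 v(y) = -sqrt(C1 + y^2)
 v(y) = sqrt(C1 + y^2)


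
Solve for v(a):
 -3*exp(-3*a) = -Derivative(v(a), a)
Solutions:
 v(a) = C1 - exp(-3*a)


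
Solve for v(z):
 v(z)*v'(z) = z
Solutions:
 v(z) = -sqrt(C1 + z^2)
 v(z) = sqrt(C1 + z^2)


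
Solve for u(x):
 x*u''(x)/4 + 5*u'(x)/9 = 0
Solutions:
 u(x) = C1 + C2/x^(11/9)


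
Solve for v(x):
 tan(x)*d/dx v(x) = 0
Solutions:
 v(x) = C1


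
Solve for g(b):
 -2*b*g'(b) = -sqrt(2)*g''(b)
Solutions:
 g(b) = C1 + C2*erfi(2^(3/4)*b/2)


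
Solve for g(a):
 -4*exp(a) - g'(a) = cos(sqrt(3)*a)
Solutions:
 g(a) = C1 - 4*exp(a) - sqrt(3)*sin(sqrt(3)*a)/3


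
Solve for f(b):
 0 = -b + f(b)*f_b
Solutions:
 f(b) = -sqrt(C1 + b^2)
 f(b) = sqrt(C1 + b^2)


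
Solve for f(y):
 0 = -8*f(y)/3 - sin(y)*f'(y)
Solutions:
 f(y) = C1*(cos(y) + 1)^(4/3)/(cos(y) - 1)^(4/3)


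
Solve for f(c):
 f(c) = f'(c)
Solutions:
 f(c) = C1*exp(c)


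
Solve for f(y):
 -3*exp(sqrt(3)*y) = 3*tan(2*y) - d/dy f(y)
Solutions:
 f(y) = C1 + sqrt(3)*exp(sqrt(3)*y) - 3*log(cos(2*y))/2


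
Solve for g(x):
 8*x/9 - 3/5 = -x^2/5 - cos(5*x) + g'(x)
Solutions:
 g(x) = C1 + x^3/15 + 4*x^2/9 - 3*x/5 + sin(5*x)/5


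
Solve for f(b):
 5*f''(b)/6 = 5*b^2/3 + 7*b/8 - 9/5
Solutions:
 f(b) = C1 + C2*b + b^4/6 + 7*b^3/40 - 27*b^2/25


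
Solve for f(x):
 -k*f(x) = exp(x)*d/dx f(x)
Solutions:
 f(x) = C1*exp(k*exp(-x))


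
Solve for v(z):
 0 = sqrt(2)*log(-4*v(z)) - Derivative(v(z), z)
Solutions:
 -sqrt(2)*Integral(1/(log(-_y) + 2*log(2)), (_y, v(z)))/2 = C1 - z


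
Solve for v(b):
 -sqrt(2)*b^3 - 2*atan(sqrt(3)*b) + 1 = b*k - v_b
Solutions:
 v(b) = C1 + sqrt(2)*b^4/4 + b^2*k/2 + 2*b*atan(sqrt(3)*b) - b - sqrt(3)*log(3*b^2 + 1)/3


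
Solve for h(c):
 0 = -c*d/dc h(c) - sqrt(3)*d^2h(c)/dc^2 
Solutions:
 h(c) = C1 + C2*erf(sqrt(2)*3^(3/4)*c/6)


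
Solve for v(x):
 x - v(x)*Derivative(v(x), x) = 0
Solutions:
 v(x) = -sqrt(C1 + x^2)
 v(x) = sqrt(C1 + x^2)


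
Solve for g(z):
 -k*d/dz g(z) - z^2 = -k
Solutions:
 g(z) = C1 + z - z^3/(3*k)


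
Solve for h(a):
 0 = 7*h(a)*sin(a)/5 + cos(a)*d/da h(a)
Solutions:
 h(a) = C1*cos(a)^(7/5)


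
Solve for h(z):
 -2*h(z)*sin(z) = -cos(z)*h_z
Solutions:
 h(z) = C1/cos(z)^2


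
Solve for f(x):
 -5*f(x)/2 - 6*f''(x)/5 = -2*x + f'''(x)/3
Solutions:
 f(x) = C1*exp(x*(-24 + 24*6^(2/3)/(25*sqrt(1201) + 913)^(1/3) + 6^(1/3)*(25*sqrt(1201) + 913)^(1/3))/20)*sin(2^(1/3)*3^(1/6)*x*(-3^(2/3)*(25*sqrt(1201) + 913)^(1/3) + 72*2^(1/3)/(25*sqrt(1201) + 913)^(1/3))/20) + C2*exp(x*(-24 + 24*6^(2/3)/(25*sqrt(1201) + 913)^(1/3) + 6^(1/3)*(25*sqrt(1201) + 913)^(1/3))/20)*cos(2^(1/3)*3^(1/6)*x*(-3^(2/3)*(25*sqrt(1201) + 913)^(1/3) + 72*2^(1/3)/(25*sqrt(1201) + 913)^(1/3))/20) + C3*exp(-x*(24*6^(2/3)/(25*sqrt(1201) + 913)^(1/3) + 12 + 6^(1/3)*(25*sqrt(1201) + 913)^(1/3))/10) + 4*x/5


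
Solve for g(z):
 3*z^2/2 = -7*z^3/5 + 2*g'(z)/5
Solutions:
 g(z) = C1 + 7*z^4/8 + 5*z^3/4


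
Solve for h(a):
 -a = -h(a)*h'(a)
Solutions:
 h(a) = -sqrt(C1 + a^2)
 h(a) = sqrt(C1 + a^2)


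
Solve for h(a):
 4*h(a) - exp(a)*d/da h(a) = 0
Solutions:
 h(a) = C1*exp(-4*exp(-a))


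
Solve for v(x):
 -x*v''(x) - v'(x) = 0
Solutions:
 v(x) = C1 + C2*log(x)


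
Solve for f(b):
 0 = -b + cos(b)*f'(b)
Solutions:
 f(b) = C1 + Integral(b/cos(b), b)


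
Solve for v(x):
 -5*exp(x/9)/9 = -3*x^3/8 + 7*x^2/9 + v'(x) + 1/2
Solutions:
 v(x) = C1 + 3*x^4/32 - 7*x^3/27 - x/2 - 5*exp(x/9)


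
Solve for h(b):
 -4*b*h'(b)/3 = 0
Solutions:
 h(b) = C1


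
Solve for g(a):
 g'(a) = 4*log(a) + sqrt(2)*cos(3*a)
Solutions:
 g(a) = C1 + 4*a*log(a) - 4*a + sqrt(2)*sin(3*a)/3


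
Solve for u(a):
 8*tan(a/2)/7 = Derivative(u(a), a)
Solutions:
 u(a) = C1 - 16*log(cos(a/2))/7


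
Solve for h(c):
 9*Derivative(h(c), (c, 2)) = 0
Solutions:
 h(c) = C1 + C2*c


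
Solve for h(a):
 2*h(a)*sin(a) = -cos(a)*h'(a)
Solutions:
 h(a) = C1*cos(a)^2


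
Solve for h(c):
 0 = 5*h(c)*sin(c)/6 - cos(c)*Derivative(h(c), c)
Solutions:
 h(c) = C1/cos(c)^(5/6)


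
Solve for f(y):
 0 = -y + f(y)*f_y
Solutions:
 f(y) = -sqrt(C1 + y^2)
 f(y) = sqrt(C1 + y^2)


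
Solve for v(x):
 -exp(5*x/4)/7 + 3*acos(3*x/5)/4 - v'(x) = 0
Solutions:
 v(x) = C1 + 3*x*acos(3*x/5)/4 - sqrt(25 - 9*x^2)/4 - 4*exp(5*x/4)/35


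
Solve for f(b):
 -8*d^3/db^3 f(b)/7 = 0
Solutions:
 f(b) = C1 + C2*b + C3*b^2


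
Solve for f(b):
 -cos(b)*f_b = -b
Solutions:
 f(b) = C1 + Integral(b/cos(b), b)


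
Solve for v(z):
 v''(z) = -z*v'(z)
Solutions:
 v(z) = C1 + C2*erf(sqrt(2)*z/2)


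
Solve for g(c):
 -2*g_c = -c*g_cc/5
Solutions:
 g(c) = C1 + C2*c^11


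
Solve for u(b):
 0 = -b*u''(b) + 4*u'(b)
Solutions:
 u(b) = C1 + C2*b^5


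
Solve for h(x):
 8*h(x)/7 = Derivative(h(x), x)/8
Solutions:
 h(x) = C1*exp(64*x/7)


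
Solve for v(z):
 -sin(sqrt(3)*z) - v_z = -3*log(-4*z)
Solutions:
 v(z) = C1 + 3*z*log(-z) - 3*z + 6*z*log(2) + sqrt(3)*cos(sqrt(3)*z)/3


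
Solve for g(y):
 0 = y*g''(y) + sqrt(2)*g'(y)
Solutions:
 g(y) = C1 + C2*y^(1 - sqrt(2))


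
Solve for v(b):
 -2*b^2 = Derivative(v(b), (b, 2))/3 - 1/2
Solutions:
 v(b) = C1 + C2*b - b^4/2 + 3*b^2/4


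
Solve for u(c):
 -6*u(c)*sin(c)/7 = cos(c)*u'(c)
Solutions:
 u(c) = C1*cos(c)^(6/7)


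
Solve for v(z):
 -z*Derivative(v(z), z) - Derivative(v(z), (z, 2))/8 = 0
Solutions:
 v(z) = C1 + C2*erf(2*z)


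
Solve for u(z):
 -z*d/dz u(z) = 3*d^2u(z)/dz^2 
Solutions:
 u(z) = C1 + C2*erf(sqrt(6)*z/6)


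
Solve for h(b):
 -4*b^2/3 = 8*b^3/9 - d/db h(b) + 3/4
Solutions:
 h(b) = C1 + 2*b^4/9 + 4*b^3/9 + 3*b/4


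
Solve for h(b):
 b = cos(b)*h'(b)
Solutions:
 h(b) = C1 + Integral(b/cos(b), b)


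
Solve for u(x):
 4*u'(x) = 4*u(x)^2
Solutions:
 u(x) = -1/(C1 + x)


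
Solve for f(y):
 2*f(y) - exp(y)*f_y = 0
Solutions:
 f(y) = C1*exp(-2*exp(-y))


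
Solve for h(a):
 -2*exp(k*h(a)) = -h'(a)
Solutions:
 h(a) = Piecewise((log(-1/(C1*k + 2*a*k))/k, Ne(k, 0)), (nan, True))
 h(a) = Piecewise((C1 + 2*a, Eq(k, 0)), (nan, True))


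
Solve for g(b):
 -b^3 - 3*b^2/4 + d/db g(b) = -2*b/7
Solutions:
 g(b) = C1 + b^4/4 + b^3/4 - b^2/7


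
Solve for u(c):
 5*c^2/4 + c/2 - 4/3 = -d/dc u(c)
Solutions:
 u(c) = C1 - 5*c^3/12 - c^2/4 + 4*c/3


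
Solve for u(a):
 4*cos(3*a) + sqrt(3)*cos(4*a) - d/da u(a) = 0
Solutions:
 u(a) = C1 + 4*sin(3*a)/3 + sqrt(3)*sin(4*a)/4


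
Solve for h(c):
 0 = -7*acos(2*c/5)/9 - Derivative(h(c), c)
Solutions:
 h(c) = C1 - 7*c*acos(2*c/5)/9 + 7*sqrt(25 - 4*c^2)/18


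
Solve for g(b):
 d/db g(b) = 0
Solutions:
 g(b) = C1


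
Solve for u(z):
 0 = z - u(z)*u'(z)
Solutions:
 u(z) = -sqrt(C1 + z^2)
 u(z) = sqrt(C1 + z^2)


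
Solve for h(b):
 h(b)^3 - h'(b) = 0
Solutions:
 h(b) = -sqrt(2)*sqrt(-1/(C1 + b))/2
 h(b) = sqrt(2)*sqrt(-1/(C1 + b))/2


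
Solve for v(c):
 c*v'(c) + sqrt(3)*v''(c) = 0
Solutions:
 v(c) = C1 + C2*erf(sqrt(2)*3^(3/4)*c/6)


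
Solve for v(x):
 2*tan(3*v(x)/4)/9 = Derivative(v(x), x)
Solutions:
 v(x) = -4*asin(C1*exp(x/6))/3 + 4*pi/3
 v(x) = 4*asin(C1*exp(x/6))/3


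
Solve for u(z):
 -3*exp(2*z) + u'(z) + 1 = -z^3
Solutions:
 u(z) = C1 - z^4/4 - z + 3*exp(2*z)/2


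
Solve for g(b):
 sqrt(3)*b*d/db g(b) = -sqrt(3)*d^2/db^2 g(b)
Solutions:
 g(b) = C1 + C2*erf(sqrt(2)*b/2)


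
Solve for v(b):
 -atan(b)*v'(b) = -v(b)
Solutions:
 v(b) = C1*exp(Integral(1/atan(b), b))


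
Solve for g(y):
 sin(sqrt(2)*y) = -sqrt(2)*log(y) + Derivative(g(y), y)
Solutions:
 g(y) = C1 + sqrt(2)*y*(log(y) - 1) - sqrt(2)*cos(sqrt(2)*y)/2


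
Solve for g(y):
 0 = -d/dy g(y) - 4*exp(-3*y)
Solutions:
 g(y) = C1 + 4*exp(-3*y)/3


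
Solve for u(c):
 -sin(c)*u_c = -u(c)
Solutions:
 u(c) = C1*sqrt(cos(c) - 1)/sqrt(cos(c) + 1)


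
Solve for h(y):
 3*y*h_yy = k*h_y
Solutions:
 h(y) = C1 + y^(re(k)/3 + 1)*(C2*sin(log(y)*Abs(im(k))/3) + C3*cos(log(y)*im(k)/3))


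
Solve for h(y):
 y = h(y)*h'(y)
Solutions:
 h(y) = -sqrt(C1 + y^2)
 h(y) = sqrt(C1 + y^2)


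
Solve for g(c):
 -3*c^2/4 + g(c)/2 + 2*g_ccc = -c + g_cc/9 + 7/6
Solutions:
 g(c) = C1*exp(c*((81*sqrt(59043) + 19682)^(-1/3) + 2 + (81*sqrt(59043) + 19682)^(1/3))/108)*sin(sqrt(3)*c*(-(81*sqrt(59043) + 19682)^(1/3) + (81*sqrt(59043) + 19682)^(-1/3))/108) + C2*exp(c*((81*sqrt(59043) + 19682)^(-1/3) + 2 + (81*sqrt(59043) + 19682)^(1/3))/108)*cos(sqrt(3)*c*(-(81*sqrt(59043) + 19682)^(1/3) + (81*sqrt(59043) + 19682)^(-1/3))/108) + C3*exp(c*(-(81*sqrt(59043) + 19682)^(1/3) - 1/(81*sqrt(59043) + 19682)^(1/3) + 1)/54) + 3*c^2/2 - 2*c + 3


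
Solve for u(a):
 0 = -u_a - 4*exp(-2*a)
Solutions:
 u(a) = C1 + 2*exp(-2*a)


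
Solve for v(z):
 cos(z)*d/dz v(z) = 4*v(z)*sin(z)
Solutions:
 v(z) = C1/cos(z)^4


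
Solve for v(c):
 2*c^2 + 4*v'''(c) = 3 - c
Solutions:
 v(c) = C1 + C2*c + C3*c^2 - c^5/120 - c^4/96 + c^3/8


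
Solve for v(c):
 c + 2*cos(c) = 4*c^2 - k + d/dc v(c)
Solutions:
 v(c) = C1 - 4*c^3/3 + c^2/2 + c*k + 2*sin(c)


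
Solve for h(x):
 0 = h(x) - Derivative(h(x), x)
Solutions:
 h(x) = C1*exp(x)


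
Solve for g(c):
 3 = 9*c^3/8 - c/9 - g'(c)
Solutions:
 g(c) = C1 + 9*c^4/32 - c^2/18 - 3*c


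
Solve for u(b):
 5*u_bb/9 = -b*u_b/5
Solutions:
 u(b) = C1 + C2*erf(3*sqrt(2)*b/10)


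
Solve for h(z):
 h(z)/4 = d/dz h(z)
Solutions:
 h(z) = C1*exp(z/4)


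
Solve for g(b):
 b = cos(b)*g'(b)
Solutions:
 g(b) = C1 + Integral(b/cos(b), b)


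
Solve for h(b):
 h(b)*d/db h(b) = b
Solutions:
 h(b) = -sqrt(C1 + b^2)
 h(b) = sqrt(C1 + b^2)


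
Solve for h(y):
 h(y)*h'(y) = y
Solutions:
 h(y) = -sqrt(C1 + y^2)
 h(y) = sqrt(C1 + y^2)


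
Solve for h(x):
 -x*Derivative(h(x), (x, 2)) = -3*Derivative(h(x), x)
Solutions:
 h(x) = C1 + C2*x^4


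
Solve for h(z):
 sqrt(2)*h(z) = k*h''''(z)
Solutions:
 h(z) = C1*exp(-2^(1/8)*z*(1/k)^(1/4)) + C2*exp(2^(1/8)*z*(1/k)^(1/4)) + C3*exp(-2^(1/8)*I*z*(1/k)^(1/4)) + C4*exp(2^(1/8)*I*z*(1/k)^(1/4))


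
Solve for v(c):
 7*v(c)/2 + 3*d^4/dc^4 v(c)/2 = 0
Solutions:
 v(c) = (C1*sin(sqrt(2)*3^(3/4)*7^(1/4)*c/6) + C2*cos(sqrt(2)*3^(3/4)*7^(1/4)*c/6))*exp(-sqrt(2)*3^(3/4)*7^(1/4)*c/6) + (C3*sin(sqrt(2)*3^(3/4)*7^(1/4)*c/6) + C4*cos(sqrt(2)*3^(3/4)*7^(1/4)*c/6))*exp(sqrt(2)*3^(3/4)*7^(1/4)*c/6)


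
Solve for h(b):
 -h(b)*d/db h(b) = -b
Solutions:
 h(b) = -sqrt(C1 + b^2)
 h(b) = sqrt(C1 + b^2)


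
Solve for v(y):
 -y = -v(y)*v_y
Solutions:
 v(y) = -sqrt(C1 + y^2)
 v(y) = sqrt(C1 + y^2)


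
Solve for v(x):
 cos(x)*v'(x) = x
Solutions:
 v(x) = C1 + Integral(x/cos(x), x)


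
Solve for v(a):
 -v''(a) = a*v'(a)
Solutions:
 v(a) = C1 + C2*erf(sqrt(2)*a/2)


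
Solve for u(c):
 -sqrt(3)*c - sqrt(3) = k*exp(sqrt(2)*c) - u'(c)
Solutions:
 u(c) = C1 + sqrt(3)*c^2/2 + sqrt(3)*c + sqrt(2)*k*exp(sqrt(2)*c)/2


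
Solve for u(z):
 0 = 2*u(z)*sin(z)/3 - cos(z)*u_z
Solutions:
 u(z) = C1/cos(z)^(2/3)


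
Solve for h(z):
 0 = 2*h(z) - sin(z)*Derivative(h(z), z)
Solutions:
 h(z) = C1*(cos(z) - 1)/(cos(z) + 1)


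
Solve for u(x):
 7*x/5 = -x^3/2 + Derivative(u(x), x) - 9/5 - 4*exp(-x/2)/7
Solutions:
 u(x) = C1 + x^4/8 + 7*x^2/10 + 9*x/5 - 8*exp(-x/2)/7


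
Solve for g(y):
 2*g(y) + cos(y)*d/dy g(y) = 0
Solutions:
 g(y) = C1*(sin(y) - 1)/(sin(y) + 1)


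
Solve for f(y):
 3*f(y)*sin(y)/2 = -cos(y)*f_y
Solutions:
 f(y) = C1*cos(y)^(3/2)


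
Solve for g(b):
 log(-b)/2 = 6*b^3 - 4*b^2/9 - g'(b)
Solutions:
 g(b) = C1 + 3*b^4/2 - 4*b^3/27 - b*log(-b)/2 + b/2


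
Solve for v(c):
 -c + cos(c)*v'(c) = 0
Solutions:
 v(c) = C1 + Integral(c/cos(c), c)


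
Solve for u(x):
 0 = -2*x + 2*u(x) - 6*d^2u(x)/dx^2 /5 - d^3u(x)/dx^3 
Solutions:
 u(x) = C1*exp(-x*(4/(5*sqrt(545) + 117)^(1/3) + 4 + (5*sqrt(545) + 117)^(1/3))/10)*sin(sqrt(3)*x*(-(5*sqrt(545) + 117)^(1/3) + 4/(5*sqrt(545) + 117)^(1/3))/10) + C2*exp(-x*(4/(5*sqrt(545) + 117)^(1/3) + 4 + (5*sqrt(545) + 117)^(1/3))/10)*cos(sqrt(3)*x*(-(5*sqrt(545) + 117)^(1/3) + 4/(5*sqrt(545) + 117)^(1/3))/10) + C3*exp(x*(-2 + 4/(5*sqrt(545) + 117)^(1/3) + (5*sqrt(545) + 117)^(1/3))/5) + x


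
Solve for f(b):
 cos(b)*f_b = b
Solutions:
 f(b) = C1 + Integral(b/cos(b), b)


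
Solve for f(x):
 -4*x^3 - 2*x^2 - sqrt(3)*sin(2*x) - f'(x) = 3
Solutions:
 f(x) = C1 - x^4 - 2*x^3/3 - 3*x + sqrt(3)*cos(2*x)/2


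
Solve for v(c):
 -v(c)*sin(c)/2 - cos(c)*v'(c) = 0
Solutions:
 v(c) = C1*sqrt(cos(c))


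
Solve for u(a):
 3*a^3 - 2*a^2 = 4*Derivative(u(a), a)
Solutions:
 u(a) = C1 + 3*a^4/16 - a^3/6


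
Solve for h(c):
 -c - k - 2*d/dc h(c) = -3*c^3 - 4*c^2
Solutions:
 h(c) = C1 + 3*c^4/8 + 2*c^3/3 - c^2/4 - c*k/2


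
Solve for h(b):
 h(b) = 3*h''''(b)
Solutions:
 h(b) = C1*exp(-3^(3/4)*b/3) + C2*exp(3^(3/4)*b/3) + C3*sin(3^(3/4)*b/3) + C4*cos(3^(3/4)*b/3)


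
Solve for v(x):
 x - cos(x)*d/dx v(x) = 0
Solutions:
 v(x) = C1 + Integral(x/cos(x), x)


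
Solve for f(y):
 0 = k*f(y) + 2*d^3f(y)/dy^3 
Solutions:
 f(y) = C1*exp(2^(2/3)*y*(-k)^(1/3)/2) + C2*exp(2^(2/3)*y*(-k)^(1/3)*(-1 + sqrt(3)*I)/4) + C3*exp(-2^(2/3)*y*(-k)^(1/3)*(1 + sqrt(3)*I)/4)


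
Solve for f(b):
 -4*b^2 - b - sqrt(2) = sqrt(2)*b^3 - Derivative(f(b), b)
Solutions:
 f(b) = C1 + sqrt(2)*b^4/4 + 4*b^3/3 + b^2/2 + sqrt(2)*b


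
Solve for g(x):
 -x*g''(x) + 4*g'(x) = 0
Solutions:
 g(x) = C1 + C2*x^5


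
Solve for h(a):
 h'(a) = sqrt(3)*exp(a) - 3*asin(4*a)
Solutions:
 h(a) = C1 - 3*a*asin(4*a) - 3*sqrt(1 - 16*a^2)/4 + sqrt(3)*exp(a)


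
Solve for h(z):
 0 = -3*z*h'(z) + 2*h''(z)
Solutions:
 h(z) = C1 + C2*erfi(sqrt(3)*z/2)


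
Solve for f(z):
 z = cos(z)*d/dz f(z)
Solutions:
 f(z) = C1 + Integral(z/cos(z), z)


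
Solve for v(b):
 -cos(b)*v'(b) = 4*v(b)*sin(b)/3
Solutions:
 v(b) = C1*cos(b)^(4/3)


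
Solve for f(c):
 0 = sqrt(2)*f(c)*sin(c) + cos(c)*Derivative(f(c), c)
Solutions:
 f(c) = C1*cos(c)^(sqrt(2))


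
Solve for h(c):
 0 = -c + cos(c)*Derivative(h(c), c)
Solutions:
 h(c) = C1 + Integral(c/cos(c), c)


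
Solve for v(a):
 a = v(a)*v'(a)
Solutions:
 v(a) = -sqrt(C1 + a^2)
 v(a) = sqrt(C1 + a^2)


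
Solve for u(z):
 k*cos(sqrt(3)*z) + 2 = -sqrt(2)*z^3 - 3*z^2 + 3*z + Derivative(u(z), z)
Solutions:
 u(z) = C1 + sqrt(3)*k*sin(sqrt(3)*z)/3 + sqrt(2)*z^4/4 + z^3 - 3*z^2/2 + 2*z


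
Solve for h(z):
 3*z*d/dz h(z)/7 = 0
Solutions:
 h(z) = C1


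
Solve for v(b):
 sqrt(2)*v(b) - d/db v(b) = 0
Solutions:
 v(b) = C1*exp(sqrt(2)*b)


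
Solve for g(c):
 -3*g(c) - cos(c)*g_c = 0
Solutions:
 g(c) = C1*(sin(c) - 1)^(3/2)/(sin(c) + 1)^(3/2)


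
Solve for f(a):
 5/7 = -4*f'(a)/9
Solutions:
 f(a) = C1 - 45*a/28


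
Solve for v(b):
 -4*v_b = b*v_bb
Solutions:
 v(b) = C1 + C2/b^3


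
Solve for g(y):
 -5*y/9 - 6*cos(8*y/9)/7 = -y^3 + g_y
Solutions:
 g(y) = C1 + y^4/4 - 5*y^2/18 - 27*sin(8*y/9)/28


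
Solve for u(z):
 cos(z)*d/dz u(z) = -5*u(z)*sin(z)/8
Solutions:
 u(z) = C1*cos(z)^(5/8)


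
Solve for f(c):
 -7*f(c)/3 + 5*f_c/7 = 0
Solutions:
 f(c) = C1*exp(49*c/15)


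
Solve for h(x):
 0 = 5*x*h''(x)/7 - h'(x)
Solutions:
 h(x) = C1 + C2*x^(12/5)


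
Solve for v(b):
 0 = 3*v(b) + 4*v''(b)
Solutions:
 v(b) = C1*sin(sqrt(3)*b/2) + C2*cos(sqrt(3)*b/2)


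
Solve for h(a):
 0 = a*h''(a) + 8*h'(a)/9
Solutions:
 h(a) = C1 + C2*a^(1/9)


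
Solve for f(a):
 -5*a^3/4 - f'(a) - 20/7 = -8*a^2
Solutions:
 f(a) = C1 - 5*a^4/16 + 8*a^3/3 - 20*a/7


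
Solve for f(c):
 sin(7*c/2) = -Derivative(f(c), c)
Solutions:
 f(c) = C1 + 2*cos(7*c/2)/7


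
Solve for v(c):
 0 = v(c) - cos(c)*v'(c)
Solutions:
 v(c) = C1*sqrt(sin(c) + 1)/sqrt(sin(c) - 1)


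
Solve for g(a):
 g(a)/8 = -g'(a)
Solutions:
 g(a) = C1*exp(-a/8)


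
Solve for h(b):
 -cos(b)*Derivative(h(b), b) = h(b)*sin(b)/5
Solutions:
 h(b) = C1*cos(b)^(1/5)


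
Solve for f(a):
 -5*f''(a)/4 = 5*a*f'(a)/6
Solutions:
 f(a) = C1 + C2*erf(sqrt(3)*a/3)


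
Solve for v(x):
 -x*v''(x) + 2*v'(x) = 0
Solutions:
 v(x) = C1 + C2*x^3


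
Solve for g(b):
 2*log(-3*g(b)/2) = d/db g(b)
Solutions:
 -Integral(1/(log(-_y) - log(2) + log(3)), (_y, g(b)))/2 = C1 - b


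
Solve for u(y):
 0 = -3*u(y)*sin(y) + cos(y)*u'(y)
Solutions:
 u(y) = C1/cos(y)^3


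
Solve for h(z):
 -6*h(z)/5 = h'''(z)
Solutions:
 h(z) = C3*exp(-5^(2/3)*6^(1/3)*z/5) + (C1*sin(2^(1/3)*3^(5/6)*5^(2/3)*z/10) + C2*cos(2^(1/3)*3^(5/6)*5^(2/3)*z/10))*exp(5^(2/3)*6^(1/3)*z/10)


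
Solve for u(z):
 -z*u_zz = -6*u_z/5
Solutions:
 u(z) = C1 + C2*z^(11/5)


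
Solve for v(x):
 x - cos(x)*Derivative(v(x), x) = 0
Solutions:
 v(x) = C1 + Integral(x/cos(x), x)


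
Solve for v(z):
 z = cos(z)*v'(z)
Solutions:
 v(z) = C1 + Integral(z/cos(z), z)


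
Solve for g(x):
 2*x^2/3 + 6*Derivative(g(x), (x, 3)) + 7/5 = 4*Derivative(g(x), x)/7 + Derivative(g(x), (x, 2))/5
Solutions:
 g(x) = C1 + C2*exp(x*(7 - sqrt(16849))/420) + C3*exp(x*(7 + sqrt(16849))/420) + 7*x^3/18 - 49*x^2/120 + 32683*x/1200


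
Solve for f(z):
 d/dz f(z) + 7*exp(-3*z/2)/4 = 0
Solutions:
 f(z) = C1 + 7*exp(-3*z/2)/6


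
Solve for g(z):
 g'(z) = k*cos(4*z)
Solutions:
 g(z) = C1 + k*sin(4*z)/4


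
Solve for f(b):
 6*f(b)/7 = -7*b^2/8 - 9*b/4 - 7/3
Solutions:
 f(b) = -49*b^2/48 - 21*b/8 - 49/18


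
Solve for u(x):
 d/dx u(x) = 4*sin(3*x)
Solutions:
 u(x) = C1 - 4*cos(3*x)/3


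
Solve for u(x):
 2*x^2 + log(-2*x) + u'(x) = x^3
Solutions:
 u(x) = C1 + x^4/4 - 2*x^3/3 - x*log(-x) + x*(1 - log(2))


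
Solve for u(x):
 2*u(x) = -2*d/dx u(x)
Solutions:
 u(x) = C1*exp(-x)


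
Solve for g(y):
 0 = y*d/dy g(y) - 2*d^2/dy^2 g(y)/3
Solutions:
 g(y) = C1 + C2*erfi(sqrt(3)*y/2)


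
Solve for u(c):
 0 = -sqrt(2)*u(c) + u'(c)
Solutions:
 u(c) = C1*exp(sqrt(2)*c)


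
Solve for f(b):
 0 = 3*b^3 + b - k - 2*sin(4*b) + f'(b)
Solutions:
 f(b) = C1 - 3*b^4/4 - b^2/2 + b*k - cos(4*b)/2


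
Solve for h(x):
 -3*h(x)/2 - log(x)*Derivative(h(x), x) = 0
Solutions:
 h(x) = C1*exp(-3*Integral(1/log(x), x)/2)


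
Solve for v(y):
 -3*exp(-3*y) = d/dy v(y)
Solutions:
 v(y) = C1 + exp(-3*y)


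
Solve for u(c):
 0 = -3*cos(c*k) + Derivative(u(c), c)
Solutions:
 u(c) = C1 + 3*sin(c*k)/k


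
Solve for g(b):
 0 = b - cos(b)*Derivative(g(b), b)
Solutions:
 g(b) = C1 + Integral(b/cos(b), b)


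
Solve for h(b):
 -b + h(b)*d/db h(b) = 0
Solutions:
 h(b) = -sqrt(C1 + b^2)
 h(b) = sqrt(C1 + b^2)


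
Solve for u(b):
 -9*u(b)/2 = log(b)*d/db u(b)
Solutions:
 u(b) = C1*exp(-9*Integral(1/log(b), b)/2)


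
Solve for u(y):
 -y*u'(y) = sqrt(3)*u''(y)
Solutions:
 u(y) = C1 + C2*erf(sqrt(2)*3^(3/4)*y/6)


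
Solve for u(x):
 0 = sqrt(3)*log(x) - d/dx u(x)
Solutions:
 u(x) = C1 + sqrt(3)*x*log(x) - sqrt(3)*x


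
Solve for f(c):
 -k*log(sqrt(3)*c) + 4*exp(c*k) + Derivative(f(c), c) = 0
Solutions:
 f(c) = C1 + c*k*log(c) + c*k*(-1 + log(3)/2) + Piecewise((-4*exp(c*k)/k, Ne(k, 0)), (-4*c, True))


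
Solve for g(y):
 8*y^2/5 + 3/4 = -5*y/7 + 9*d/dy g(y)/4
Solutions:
 g(y) = C1 + 32*y^3/135 + 10*y^2/63 + y/3


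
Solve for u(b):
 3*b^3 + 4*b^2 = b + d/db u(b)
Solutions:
 u(b) = C1 + 3*b^4/4 + 4*b^3/3 - b^2/2


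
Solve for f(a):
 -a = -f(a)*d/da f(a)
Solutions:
 f(a) = -sqrt(C1 + a^2)
 f(a) = sqrt(C1 + a^2)


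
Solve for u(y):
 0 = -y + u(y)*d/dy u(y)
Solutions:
 u(y) = -sqrt(C1 + y^2)
 u(y) = sqrt(C1 + y^2)


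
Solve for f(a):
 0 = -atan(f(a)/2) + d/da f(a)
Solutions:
 Integral(1/atan(_y/2), (_y, f(a))) = C1 + a


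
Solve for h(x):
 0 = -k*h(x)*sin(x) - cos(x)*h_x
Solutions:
 h(x) = C1*exp(k*log(cos(x)))


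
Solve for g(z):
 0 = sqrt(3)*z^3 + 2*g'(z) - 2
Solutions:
 g(z) = C1 - sqrt(3)*z^4/8 + z


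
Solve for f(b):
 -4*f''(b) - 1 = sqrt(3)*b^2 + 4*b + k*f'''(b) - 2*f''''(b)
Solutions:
 f(b) = C1 + C2*b + C3*exp(b*(k - sqrt(k^2 + 32))/4) + C4*exp(b*(k + sqrt(k^2 + 32))/4) - sqrt(3)*b^4/48 + b^3*(sqrt(3)*k - 8)/48 + b^2*(-sqrt(3)*k^2 + 8*k - 8*sqrt(3) - 8)/64


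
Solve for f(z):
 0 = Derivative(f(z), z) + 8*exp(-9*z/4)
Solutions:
 f(z) = C1 + 32*exp(-9*z/4)/9


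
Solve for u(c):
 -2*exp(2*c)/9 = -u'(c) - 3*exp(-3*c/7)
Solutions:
 u(c) = C1 + exp(2*c)/9 + 7*exp(-3*c/7)


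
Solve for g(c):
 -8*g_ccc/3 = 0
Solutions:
 g(c) = C1 + C2*c + C3*c^2


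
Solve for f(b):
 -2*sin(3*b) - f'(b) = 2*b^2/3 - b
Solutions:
 f(b) = C1 - 2*b^3/9 + b^2/2 + 2*cos(3*b)/3


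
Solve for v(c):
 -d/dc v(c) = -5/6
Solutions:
 v(c) = C1 + 5*c/6


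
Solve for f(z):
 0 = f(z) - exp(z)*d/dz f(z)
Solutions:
 f(z) = C1*exp(-exp(-z))


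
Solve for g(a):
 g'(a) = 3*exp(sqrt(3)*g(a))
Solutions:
 g(a) = sqrt(3)*(2*log(-1/(C1 + 3*a)) - log(3))/6


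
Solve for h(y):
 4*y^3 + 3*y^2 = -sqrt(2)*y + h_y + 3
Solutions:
 h(y) = C1 + y^4 + y^3 + sqrt(2)*y^2/2 - 3*y


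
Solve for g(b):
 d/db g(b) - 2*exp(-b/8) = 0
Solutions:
 g(b) = C1 - 16*exp(-b/8)


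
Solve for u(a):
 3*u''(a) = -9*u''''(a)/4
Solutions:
 u(a) = C1 + C2*a + C3*sin(2*sqrt(3)*a/3) + C4*cos(2*sqrt(3)*a/3)


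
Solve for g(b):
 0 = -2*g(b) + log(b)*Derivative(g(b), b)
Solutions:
 g(b) = C1*exp(2*Integral(1/log(b), b))


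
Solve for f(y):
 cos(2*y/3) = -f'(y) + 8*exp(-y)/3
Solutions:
 f(y) = C1 - 3*sin(2*y/3)/2 - 8*exp(-y)/3


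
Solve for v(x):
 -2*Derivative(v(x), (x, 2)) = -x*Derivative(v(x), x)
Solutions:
 v(x) = C1 + C2*erfi(x/2)


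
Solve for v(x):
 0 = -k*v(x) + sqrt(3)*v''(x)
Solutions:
 v(x) = C1*exp(-3^(3/4)*sqrt(k)*x/3) + C2*exp(3^(3/4)*sqrt(k)*x/3)


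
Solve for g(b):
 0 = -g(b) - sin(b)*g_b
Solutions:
 g(b) = C1*sqrt(cos(b) + 1)/sqrt(cos(b) - 1)


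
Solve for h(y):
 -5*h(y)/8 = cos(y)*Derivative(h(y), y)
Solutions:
 h(y) = C1*(sin(y) - 1)^(5/16)/(sin(y) + 1)^(5/16)


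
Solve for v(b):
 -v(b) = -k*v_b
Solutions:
 v(b) = C1*exp(b/k)


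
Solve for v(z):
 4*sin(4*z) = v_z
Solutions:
 v(z) = C1 - cos(4*z)


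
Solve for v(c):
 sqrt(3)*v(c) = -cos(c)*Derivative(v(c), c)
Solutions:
 v(c) = C1*(sin(c) - 1)^(sqrt(3)/2)/(sin(c) + 1)^(sqrt(3)/2)


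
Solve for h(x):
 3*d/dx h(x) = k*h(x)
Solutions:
 h(x) = C1*exp(k*x/3)


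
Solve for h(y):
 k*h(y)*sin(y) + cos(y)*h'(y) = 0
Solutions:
 h(y) = C1*exp(k*log(cos(y)))


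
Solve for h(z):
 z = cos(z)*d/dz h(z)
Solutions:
 h(z) = C1 + Integral(z/cos(z), z)


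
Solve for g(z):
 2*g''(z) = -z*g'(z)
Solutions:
 g(z) = C1 + C2*erf(z/2)


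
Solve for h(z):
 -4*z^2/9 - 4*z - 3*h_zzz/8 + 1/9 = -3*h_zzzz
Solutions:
 h(z) = C1 + C2*z + C3*z^2 + C4*exp(z/8) - 8*z^5/405 - 100*z^4/81 - 3196*z^3/81


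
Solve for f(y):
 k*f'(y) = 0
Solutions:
 f(y) = C1


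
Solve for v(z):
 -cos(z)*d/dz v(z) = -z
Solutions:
 v(z) = C1 + Integral(z/cos(z), z)


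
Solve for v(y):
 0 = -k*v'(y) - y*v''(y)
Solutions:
 v(y) = C1 + y^(1 - re(k))*(C2*sin(log(y)*Abs(im(k))) + C3*cos(log(y)*im(k)))


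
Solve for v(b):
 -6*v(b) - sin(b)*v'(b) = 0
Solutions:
 v(b) = C1*(cos(b)^3 + 3*cos(b)^2 + 3*cos(b) + 1)/(cos(b)^3 - 3*cos(b)^2 + 3*cos(b) - 1)


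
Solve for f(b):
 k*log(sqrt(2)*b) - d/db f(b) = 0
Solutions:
 f(b) = C1 + b*k*log(b) - b*k + b*k*log(2)/2


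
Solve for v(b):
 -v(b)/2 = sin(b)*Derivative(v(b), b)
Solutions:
 v(b) = C1*(cos(b) + 1)^(1/4)/(cos(b) - 1)^(1/4)


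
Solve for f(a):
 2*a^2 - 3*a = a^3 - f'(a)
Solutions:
 f(a) = C1 + a^4/4 - 2*a^3/3 + 3*a^2/2


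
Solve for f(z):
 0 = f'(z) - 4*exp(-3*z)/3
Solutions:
 f(z) = C1 - 4*exp(-3*z)/9


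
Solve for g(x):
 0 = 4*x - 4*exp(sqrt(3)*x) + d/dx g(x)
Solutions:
 g(x) = C1 - 2*x^2 + 4*sqrt(3)*exp(sqrt(3)*x)/3


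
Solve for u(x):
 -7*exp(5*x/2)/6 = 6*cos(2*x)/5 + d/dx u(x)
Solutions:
 u(x) = C1 - 7*exp(5*x/2)/15 - 3*sin(2*x)/5


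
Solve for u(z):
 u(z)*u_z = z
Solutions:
 u(z) = -sqrt(C1 + z^2)
 u(z) = sqrt(C1 + z^2)


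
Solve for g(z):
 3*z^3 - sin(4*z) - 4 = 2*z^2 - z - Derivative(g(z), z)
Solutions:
 g(z) = C1 - 3*z^4/4 + 2*z^3/3 - z^2/2 + 4*z - cos(4*z)/4


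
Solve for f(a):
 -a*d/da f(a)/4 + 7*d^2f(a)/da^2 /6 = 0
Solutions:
 f(a) = C1 + C2*erfi(sqrt(21)*a/14)


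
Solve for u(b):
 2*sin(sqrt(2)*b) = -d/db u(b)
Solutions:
 u(b) = C1 + sqrt(2)*cos(sqrt(2)*b)


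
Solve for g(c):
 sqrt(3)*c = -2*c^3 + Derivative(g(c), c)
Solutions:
 g(c) = C1 + c^4/2 + sqrt(3)*c^2/2


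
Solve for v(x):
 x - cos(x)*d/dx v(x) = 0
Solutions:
 v(x) = C1 + Integral(x/cos(x), x)


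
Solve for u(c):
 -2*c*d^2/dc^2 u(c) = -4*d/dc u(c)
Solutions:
 u(c) = C1 + C2*c^3


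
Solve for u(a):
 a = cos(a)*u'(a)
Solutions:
 u(a) = C1 + Integral(a/cos(a), a)


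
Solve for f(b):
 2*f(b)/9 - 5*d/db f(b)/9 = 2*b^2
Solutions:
 f(b) = C1*exp(2*b/5) + 9*b^2 + 45*b + 225/2


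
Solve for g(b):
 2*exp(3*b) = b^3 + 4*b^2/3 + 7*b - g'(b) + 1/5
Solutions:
 g(b) = C1 + b^4/4 + 4*b^3/9 + 7*b^2/2 + b/5 - 2*exp(3*b)/3


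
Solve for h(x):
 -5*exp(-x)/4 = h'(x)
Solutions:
 h(x) = C1 + 5*exp(-x)/4


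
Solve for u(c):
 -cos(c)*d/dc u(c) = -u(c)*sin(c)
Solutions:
 u(c) = C1/cos(c)


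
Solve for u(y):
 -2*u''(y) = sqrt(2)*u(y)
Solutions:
 u(y) = C1*sin(2^(3/4)*y/2) + C2*cos(2^(3/4)*y/2)


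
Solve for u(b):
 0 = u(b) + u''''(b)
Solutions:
 u(b) = (C1*sin(sqrt(2)*b/2) + C2*cos(sqrt(2)*b/2))*exp(-sqrt(2)*b/2) + (C3*sin(sqrt(2)*b/2) + C4*cos(sqrt(2)*b/2))*exp(sqrt(2)*b/2)


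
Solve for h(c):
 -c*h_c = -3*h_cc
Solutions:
 h(c) = C1 + C2*erfi(sqrt(6)*c/6)


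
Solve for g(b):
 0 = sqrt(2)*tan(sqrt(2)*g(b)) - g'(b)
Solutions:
 g(b) = sqrt(2)*(pi - asin(C1*exp(2*b)))/2
 g(b) = sqrt(2)*asin(C1*exp(2*b))/2


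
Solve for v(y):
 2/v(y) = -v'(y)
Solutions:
 v(y) = -sqrt(C1 - 4*y)
 v(y) = sqrt(C1 - 4*y)


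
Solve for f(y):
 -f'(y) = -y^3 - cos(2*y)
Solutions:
 f(y) = C1 + y^4/4 + sin(2*y)/2


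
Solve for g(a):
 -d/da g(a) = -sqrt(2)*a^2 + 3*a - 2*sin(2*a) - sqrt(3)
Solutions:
 g(a) = C1 + sqrt(2)*a^3/3 - 3*a^2/2 + sqrt(3)*a - cos(2*a)


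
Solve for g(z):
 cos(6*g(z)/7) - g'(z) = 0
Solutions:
 -z - 7*log(sin(6*g(z)/7) - 1)/12 + 7*log(sin(6*g(z)/7) + 1)/12 = C1


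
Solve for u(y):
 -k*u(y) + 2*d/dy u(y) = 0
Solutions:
 u(y) = C1*exp(k*y/2)


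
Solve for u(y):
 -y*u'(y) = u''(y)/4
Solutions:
 u(y) = C1 + C2*erf(sqrt(2)*y)


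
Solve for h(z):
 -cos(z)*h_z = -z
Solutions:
 h(z) = C1 + Integral(z/cos(z), z)


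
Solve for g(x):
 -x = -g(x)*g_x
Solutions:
 g(x) = -sqrt(C1 + x^2)
 g(x) = sqrt(C1 + x^2)


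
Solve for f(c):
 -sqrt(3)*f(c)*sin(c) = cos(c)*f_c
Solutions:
 f(c) = C1*cos(c)^(sqrt(3))


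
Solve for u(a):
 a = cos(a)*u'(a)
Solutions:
 u(a) = C1 + Integral(a/cos(a), a)


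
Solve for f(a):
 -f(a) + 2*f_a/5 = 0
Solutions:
 f(a) = C1*exp(5*a/2)


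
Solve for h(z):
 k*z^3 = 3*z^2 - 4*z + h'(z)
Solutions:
 h(z) = C1 + k*z^4/4 - z^3 + 2*z^2


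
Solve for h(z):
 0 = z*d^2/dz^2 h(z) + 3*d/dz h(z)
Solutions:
 h(z) = C1 + C2/z^2


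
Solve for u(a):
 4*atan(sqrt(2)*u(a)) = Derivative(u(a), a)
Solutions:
 Integral(1/atan(sqrt(2)*_y), (_y, u(a))) = C1 + 4*a


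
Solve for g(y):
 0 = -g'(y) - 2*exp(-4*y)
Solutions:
 g(y) = C1 + exp(-4*y)/2


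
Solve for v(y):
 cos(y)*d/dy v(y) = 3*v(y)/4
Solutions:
 v(y) = C1*(sin(y) + 1)^(3/8)/(sin(y) - 1)^(3/8)


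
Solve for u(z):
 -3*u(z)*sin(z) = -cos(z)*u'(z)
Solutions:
 u(z) = C1/cos(z)^3


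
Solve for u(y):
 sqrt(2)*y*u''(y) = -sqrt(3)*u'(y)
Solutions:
 u(y) = C1 + C2*y^(1 - sqrt(6)/2)


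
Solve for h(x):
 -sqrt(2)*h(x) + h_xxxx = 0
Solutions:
 h(x) = C1*exp(-2^(1/8)*x) + C2*exp(2^(1/8)*x) + C3*sin(2^(1/8)*x) + C4*cos(2^(1/8)*x)


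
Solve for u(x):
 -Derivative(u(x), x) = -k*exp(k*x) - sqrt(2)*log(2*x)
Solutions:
 u(x) = C1 + sqrt(2)*x*log(x) + sqrt(2)*x*(-1 + log(2)) + exp(k*x)


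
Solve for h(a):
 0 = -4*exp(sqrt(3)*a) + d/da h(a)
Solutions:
 h(a) = C1 + 4*sqrt(3)*exp(sqrt(3)*a)/3


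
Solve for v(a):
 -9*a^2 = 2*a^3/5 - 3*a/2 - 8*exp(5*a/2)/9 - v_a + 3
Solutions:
 v(a) = C1 + a^4/10 + 3*a^3 - 3*a^2/4 + 3*a - 16*exp(5*a/2)/45


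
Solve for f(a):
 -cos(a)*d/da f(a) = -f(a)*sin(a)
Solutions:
 f(a) = C1/cos(a)


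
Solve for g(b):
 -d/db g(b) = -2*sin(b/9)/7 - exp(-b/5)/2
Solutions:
 g(b) = C1 - 18*cos(b/9)/7 - 5*exp(-b/5)/2


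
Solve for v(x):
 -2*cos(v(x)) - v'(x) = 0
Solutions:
 v(x) = pi - asin((C1 + exp(4*x))/(C1 - exp(4*x)))
 v(x) = asin((C1 + exp(4*x))/(C1 - exp(4*x)))


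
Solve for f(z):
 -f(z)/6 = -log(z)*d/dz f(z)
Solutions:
 f(z) = C1*exp(Integral(1/log(z), z)/6)


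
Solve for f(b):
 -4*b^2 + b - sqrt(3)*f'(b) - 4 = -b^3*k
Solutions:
 f(b) = C1 + sqrt(3)*b^4*k/12 - 4*sqrt(3)*b^3/9 + sqrt(3)*b^2/6 - 4*sqrt(3)*b/3


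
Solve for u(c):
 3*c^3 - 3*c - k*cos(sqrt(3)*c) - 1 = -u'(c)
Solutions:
 u(c) = C1 - 3*c^4/4 + 3*c^2/2 + c + sqrt(3)*k*sin(sqrt(3)*c)/3


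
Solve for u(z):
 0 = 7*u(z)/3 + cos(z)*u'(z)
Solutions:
 u(z) = C1*(sin(z) - 1)^(7/6)/(sin(z) + 1)^(7/6)


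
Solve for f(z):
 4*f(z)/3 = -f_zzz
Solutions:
 f(z) = C3*exp(-6^(2/3)*z/3) + (C1*sin(2^(2/3)*3^(1/6)*z/2) + C2*cos(2^(2/3)*3^(1/6)*z/2))*exp(6^(2/3)*z/6)


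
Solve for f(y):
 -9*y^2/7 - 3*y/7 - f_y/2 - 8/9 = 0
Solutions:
 f(y) = C1 - 6*y^3/7 - 3*y^2/7 - 16*y/9


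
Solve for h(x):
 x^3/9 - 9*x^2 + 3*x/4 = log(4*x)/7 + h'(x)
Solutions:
 h(x) = C1 + x^4/36 - 3*x^3 + 3*x^2/8 - x*log(x)/7 - 2*x*log(2)/7 + x/7
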